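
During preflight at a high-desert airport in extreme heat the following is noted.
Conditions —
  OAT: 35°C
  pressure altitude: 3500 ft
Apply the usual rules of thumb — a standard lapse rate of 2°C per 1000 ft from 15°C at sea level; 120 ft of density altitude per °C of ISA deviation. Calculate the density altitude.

6740 ft

ISA temperature at 3500 ft = 15 − 2 × (3500/1000) = 8°C.
ISA deviation = 35 − 8 = +27°C.
Density altitude = 3500 + 120 × (27) = 3500 + (+3240) = 6740 ft.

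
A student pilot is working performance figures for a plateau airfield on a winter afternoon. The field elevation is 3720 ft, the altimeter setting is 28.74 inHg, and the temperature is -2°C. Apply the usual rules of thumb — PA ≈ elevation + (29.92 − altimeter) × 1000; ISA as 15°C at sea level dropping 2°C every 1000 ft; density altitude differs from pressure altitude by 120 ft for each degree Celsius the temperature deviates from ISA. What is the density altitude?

Pressure altitude = 3720 + (29.92 − 28.74) × 1000 = 3720 + (+1180) = 4900 ft.
ISA temperature at 4900 ft = 15 − 2 × (4900/1000) = 5.2°C.
ISA deviation = -2 − 5.2 = -7.2°C.
Density altitude = 4900 + 120 × (-7.2) = 4036 ft.

4036 ft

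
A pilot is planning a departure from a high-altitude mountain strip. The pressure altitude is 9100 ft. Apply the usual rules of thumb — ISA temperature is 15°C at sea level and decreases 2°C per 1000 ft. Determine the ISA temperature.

-3.2°C

ISA temperature = 15 − 2 × (9100/1000) = 15 − 18.2 = -3.2°C.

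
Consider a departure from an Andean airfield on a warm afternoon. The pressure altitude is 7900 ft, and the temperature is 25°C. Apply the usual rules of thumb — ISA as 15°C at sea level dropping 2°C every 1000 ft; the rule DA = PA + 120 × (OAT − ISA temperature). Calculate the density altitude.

10996 ft

ISA temperature at 7900 ft = 15 − 2 × (7900/1000) = -0.8°C.
ISA deviation = 25 − (-0.8) = +25.8°C.
Density altitude = 7900 + 120 × (25.8) = 7900 + (+3096) = 10996 ft.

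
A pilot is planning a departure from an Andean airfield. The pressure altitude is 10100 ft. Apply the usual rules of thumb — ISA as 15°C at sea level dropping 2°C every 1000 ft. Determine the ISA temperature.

ISA temperature = 15 − 2 × (10100/1000) = 15 − 20.2 = -5.2°C.

-5.2°C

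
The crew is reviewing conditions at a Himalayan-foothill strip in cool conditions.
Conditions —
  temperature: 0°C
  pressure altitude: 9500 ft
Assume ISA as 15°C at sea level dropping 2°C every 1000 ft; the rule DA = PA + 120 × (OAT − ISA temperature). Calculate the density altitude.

ISA temperature at 9500 ft = 15 − 2 × (9500/1000) = -4°C.
ISA deviation = 0 − (-4) = +4°C.
Density altitude = 9500 + 120 × (4) = 9500 + (+480) = 9980 ft.

9980 ft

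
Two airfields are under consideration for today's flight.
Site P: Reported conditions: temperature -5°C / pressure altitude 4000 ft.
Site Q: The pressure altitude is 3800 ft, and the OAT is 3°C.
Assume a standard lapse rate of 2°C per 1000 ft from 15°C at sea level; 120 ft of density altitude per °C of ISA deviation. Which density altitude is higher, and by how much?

Site P: ISA temp = 7°C, deviation -12°C, DA = 4000 + 120 × (-12) = 2560 ft.
Site Q: ISA temp = 7.4°C, deviation -4.4°C, DA = 3800 + 120 × (-4.4) = 3272 ft.
Site Q is higher by 3272 − 2560 = 712 ft.

Site Q by 712 ft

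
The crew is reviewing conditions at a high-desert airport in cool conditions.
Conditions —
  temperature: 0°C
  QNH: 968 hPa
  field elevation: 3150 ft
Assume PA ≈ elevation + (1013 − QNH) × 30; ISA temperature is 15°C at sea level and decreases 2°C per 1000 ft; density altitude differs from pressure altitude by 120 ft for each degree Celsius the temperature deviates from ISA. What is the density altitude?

Pressure altitude = 3150 + (1013 − 968) × 30 = 3150 + (+1350) = 4500 ft.
ISA temperature at 4500 ft = 15 − 2 × (4500/1000) = 6°C.
ISA deviation = 0 − 6 = -6°C.
Density altitude = 4500 + 120 × (-6) = 3780 ft.

3780 ft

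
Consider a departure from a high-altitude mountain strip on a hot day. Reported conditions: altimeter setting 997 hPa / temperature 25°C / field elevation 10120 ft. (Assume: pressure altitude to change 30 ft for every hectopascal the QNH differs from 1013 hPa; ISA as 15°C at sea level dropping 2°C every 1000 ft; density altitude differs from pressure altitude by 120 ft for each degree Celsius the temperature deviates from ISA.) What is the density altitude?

Pressure altitude = 10120 + (1013 − 997) × 30 = 10120 + (+480) = 10600 ft.
ISA temperature at 10600 ft = 15 − 2 × (10600/1000) = -6.2°C.
ISA deviation = 25 − (-6.2) = +31.2°C.
Density altitude = 10600 + 120 × (31.2) = 14344 ft.

14344 ft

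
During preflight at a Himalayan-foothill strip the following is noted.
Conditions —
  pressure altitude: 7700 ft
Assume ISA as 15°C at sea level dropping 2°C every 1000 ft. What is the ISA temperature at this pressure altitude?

ISA temperature = 15 − 2 × (7700/1000) = 15 − 15.4 = -0.4°C.

-0.4°C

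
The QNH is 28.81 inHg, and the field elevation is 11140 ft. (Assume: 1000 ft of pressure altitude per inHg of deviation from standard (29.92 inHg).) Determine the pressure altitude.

Pressure correction = (29.92 − 28.81) × 1000 = +1110 ft.
Pressure altitude = 11140 + (+1110) = 12250 ft.

12250 ft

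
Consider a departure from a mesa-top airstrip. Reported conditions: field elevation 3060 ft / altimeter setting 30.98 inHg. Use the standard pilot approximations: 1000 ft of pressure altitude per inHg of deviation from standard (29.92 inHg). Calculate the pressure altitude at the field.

2000 ft

Pressure correction = (29.92 − 30.98) × 1000 = -1060 ft.
Pressure altitude = 3060 + (-1060) = 2000 ft.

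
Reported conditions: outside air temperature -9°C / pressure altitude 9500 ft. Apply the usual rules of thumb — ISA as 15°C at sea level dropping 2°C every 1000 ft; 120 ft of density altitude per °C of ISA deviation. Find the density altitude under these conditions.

8900 ft

ISA temperature at 9500 ft = 15 − 2 × (9500/1000) = -4°C.
ISA deviation = -9 − (-4) = -5°C.
Density altitude = 9500 + 120 × (-5) = 9500 + (-600) = 8900 ft.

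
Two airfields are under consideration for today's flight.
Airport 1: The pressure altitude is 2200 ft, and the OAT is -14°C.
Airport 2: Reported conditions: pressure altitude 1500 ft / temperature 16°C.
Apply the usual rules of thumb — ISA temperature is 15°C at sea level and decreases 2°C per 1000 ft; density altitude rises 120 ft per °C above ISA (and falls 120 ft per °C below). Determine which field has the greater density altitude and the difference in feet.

Airport 1: ISA temp = 10.6°C, deviation -24.6°C, DA = 2200 + 120 × (-24.6) = -752 ft.
Airport 2: ISA temp = 12°C, deviation +4°C, DA = 1500 + 120 × 4 = 1980 ft.
Airport 2 is higher by 1980 − (-752) = 2732 ft.

Airport 2 by 2732 ft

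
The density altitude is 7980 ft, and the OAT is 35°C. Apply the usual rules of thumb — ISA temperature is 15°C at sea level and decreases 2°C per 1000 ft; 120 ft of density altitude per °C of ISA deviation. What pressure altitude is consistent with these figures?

DA = PA + 120 × (OAT − (15 − 2·PA/1000)) = PA + 120·OAT − 1800 + 0.24·PA = 1.24·PA + 120·OAT − 1800.
So 1.24·PA = 7980 − 120 × 35 + 1800 = 5580.
PA = 5580 / 1.24 = 4500 ft.

4500 ft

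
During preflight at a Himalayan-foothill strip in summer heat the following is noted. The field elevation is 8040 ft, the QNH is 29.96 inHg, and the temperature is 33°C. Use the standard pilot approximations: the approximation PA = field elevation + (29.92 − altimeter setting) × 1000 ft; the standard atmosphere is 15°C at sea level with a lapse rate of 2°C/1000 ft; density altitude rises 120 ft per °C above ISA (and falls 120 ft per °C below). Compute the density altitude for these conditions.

12080 ft

Pressure altitude = 8040 + (29.92 − 29.96) × 1000 = 8040 + (-40) = 8000 ft.
ISA temperature at 8000 ft = 15 − 2 × (8000/1000) = -1°C.
ISA deviation = 33 − (-1) = +34°C.
Density altitude = 8000 + 120 × (34) = 12080 ft.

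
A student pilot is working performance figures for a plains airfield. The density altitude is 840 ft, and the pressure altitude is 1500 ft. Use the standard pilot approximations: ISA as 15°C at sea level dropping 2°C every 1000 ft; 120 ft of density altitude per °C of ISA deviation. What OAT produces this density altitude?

6.5°C

Density altitude − pressure altitude = 840 − 1500 = -660 ft.
At 120 ft/°C that is an ISA deviation of -660/120 = -5.5°C.
ISA temperature at 1500 ft = 15 − 2 × (1500/1000) = 12°C.
OAT = ISA + deviation = 12 + (-5.5) = 6.5°C.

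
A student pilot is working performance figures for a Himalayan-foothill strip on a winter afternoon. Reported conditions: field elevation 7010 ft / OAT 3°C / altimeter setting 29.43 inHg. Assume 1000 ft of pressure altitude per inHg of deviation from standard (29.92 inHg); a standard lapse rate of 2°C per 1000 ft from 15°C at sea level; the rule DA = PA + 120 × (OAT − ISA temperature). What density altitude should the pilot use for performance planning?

Pressure altitude = 7010 + (29.92 − 29.43) × 1000 = 7010 + (+490) = 7500 ft.
ISA temperature at 7500 ft = 15 − 2 × (7500/1000) = 0°C.
ISA deviation = 3 − 0 = +3°C.
Density altitude = 7500 + 120 × (3) = 7860 ft.

7860 ft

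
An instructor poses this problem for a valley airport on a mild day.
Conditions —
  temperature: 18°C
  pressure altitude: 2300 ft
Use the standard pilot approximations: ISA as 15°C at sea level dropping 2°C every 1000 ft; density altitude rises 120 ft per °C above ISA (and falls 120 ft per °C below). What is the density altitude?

ISA temperature at 2300 ft = 15 − 2 × (2300/1000) = 10.4°C.
ISA deviation = 18 − 10.4 = +7.6°C.
Density altitude = 2300 + 120 × (7.6) = 2300 + (+912) = 3212 ft.

3212 ft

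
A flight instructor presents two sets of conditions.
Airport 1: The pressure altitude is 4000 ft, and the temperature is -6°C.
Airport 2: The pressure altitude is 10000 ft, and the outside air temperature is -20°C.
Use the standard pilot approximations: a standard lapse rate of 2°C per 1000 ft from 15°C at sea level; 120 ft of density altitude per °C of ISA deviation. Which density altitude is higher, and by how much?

Airport 2 by 5760 ft

Airport 1: ISA temp = 7°C, deviation -13°C, DA = 4000 + 120 × (-13) = 2440 ft.
Airport 2: ISA temp = -5°C, deviation -15°C, DA = 10000 + 120 × (-15) = 8200 ft.
Airport 2 is higher by 8200 − 2440 = 5760 ft.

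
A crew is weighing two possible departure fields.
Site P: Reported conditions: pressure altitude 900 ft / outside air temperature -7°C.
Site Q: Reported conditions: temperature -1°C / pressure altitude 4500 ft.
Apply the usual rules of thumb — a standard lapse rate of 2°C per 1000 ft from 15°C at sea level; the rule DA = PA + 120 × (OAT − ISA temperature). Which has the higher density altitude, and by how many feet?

Site Q by 5184 ft

Site P: ISA temp = 13.2°C, deviation -20.2°C, DA = 900 + 120 × (-20.2) = -1524 ft.
Site Q: ISA temp = 6°C, deviation -7°C, DA = 4500 + 120 × (-7) = 3660 ft.
Site Q is higher by 3660 − (-1524) = 5184 ft.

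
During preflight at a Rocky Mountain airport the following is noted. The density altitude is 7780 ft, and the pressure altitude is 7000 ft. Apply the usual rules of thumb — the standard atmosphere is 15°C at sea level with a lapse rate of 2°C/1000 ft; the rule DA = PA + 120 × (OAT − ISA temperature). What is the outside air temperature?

7.5°C

Density altitude − pressure altitude = 7780 − 7000 = +780 ft.
At 120 ft/°C that is an ISA deviation of 780/120 = +6.5°C.
ISA temperature at 7000 ft = 15 − 2 × (7000/1000) = 1°C.
OAT = ISA + deviation = 1 + (+6.5) = 7.5°C.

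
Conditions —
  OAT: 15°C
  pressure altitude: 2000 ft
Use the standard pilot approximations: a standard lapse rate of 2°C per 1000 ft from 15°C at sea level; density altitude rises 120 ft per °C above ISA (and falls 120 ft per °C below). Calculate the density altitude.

2480 ft

ISA temperature at 2000 ft = 15 − 2 × (2000/1000) = 11°C.
ISA deviation = 15 − 11 = +4°C.
Density altitude = 2000 + 120 × (4) = 2000 + (+480) = 2480 ft.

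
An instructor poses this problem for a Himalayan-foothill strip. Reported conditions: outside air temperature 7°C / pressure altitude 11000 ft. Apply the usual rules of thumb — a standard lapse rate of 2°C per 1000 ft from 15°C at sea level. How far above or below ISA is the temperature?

ISA+14°C

ISA temperature at 11000 ft = 15 − 2 × (11000/1000) = -7°C.
Deviation = OAT − ISA = 7 − (-7) = +14°C.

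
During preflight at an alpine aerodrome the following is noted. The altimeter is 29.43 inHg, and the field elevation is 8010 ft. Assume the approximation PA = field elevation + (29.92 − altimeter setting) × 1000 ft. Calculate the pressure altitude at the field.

Pressure correction = (29.92 − 29.43) × 1000 = +490 ft.
Pressure altitude = 8010 + (+490) = 8500 ft.

8500 ft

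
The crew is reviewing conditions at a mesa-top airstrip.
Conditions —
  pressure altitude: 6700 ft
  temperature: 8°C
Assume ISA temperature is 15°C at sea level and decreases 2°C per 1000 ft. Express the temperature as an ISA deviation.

ISA+6.4°C

ISA temperature at 6700 ft = 15 − 2 × (6700/1000) = 1.6°C.
Deviation = OAT − ISA = 8 − 1.6 = +6.4°C.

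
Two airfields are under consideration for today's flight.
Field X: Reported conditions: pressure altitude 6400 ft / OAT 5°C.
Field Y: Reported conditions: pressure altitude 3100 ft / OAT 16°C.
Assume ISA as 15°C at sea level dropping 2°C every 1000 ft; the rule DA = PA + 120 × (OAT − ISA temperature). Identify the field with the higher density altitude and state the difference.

Field X by 2772 ft

Field X: ISA temp = 2.2°C, deviation +2.8°C, DA = 6400 + 120 × 2.8 = 6736 ft.
Field Y: ISA temp = 8.8°C, deviation +7.2°C, DA = 3100 + 120 × 7.2 = 3964 ft.
Field X is higher by 6736 − 3964 = 2772 ft.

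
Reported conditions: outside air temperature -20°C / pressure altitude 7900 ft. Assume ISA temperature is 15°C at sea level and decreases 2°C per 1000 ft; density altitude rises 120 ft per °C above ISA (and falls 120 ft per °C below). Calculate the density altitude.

ISA temperature at 7900 ft = 15 − 2 × (7900/1000) = -0.8°C.
ISA deviation = -20 − (-0.8) = -19.2°C.
Density altitude = 7900 + 120 × (-19.2) = 7900 + (-2304) = 5596 ft.

5596 ft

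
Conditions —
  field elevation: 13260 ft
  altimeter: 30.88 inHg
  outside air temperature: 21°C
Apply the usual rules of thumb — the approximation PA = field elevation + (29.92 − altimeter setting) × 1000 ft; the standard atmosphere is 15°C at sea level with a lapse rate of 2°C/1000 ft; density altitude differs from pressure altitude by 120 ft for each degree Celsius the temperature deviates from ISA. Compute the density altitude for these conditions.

15972 ft

Pressure altitude = 13260 + (29.92 − 30.88) × 1000 = 13260 + (-960) = 12300 ft.
ISA temperature at 12300 ft = 15 − 2 × (12300/1000) = -9.6°C.
ISA deviation = 21 − (-9.6) = +30.6°C.
Density altitude = 12300 + 120 × (30.6) = 15972 ft.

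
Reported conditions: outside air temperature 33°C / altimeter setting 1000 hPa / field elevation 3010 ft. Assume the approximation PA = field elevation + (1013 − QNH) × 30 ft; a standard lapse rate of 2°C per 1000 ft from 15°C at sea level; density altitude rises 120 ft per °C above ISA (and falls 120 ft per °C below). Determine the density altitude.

6376 ft

Pressure altitude = 3010 + (1013 − 1000) × 30 = 3010 + (+390) = 3400 ft.
ISA temperature at 3400 ft = 15 − 2 × (3400/1000) = 8.2°C.
ISA deviation = 33 − 8.2 = +24.8°C.
Density altitude = 3400 + 120 × (24.8) = 6376 ft.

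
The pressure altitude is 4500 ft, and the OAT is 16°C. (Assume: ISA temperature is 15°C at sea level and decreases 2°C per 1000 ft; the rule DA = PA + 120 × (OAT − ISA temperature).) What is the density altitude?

ISA temperature at 4500 ft = 15 − 2 × (4500/1000) = 6°C.
ISA deviation = 16 − 6 = +10°C.
Density altitude = 4500 + 120 × (10) = 4500 + (+1200) = 5700 ft.

5700 ft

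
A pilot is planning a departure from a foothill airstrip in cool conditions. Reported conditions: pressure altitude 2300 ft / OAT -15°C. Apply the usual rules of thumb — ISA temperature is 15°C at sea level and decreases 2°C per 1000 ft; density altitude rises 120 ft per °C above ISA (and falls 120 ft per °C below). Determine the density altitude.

ISA temperature at 2300 ft = 15 − 2 × (2300/1000) = 10.4°C.
ISA deviation = -15 − 10.4 = -25.4°C.
Density altitude = 2300 + 120 × (-25.4) = 2300 + (-3048) = -748 ft.

-748 ft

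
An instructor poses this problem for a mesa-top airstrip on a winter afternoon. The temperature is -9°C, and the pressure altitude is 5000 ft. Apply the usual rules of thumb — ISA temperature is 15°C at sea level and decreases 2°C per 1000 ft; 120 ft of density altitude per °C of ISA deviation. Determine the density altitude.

3320 ft

ISA temperature at 5000 ft = 15 − 2 × (5000/1000) = 5°C.
ISA deviation = -9 − 5 = -14°C.
Density altitude = 5000 + 120 × (-14) = 5000 + (-1680) = 3320 ft.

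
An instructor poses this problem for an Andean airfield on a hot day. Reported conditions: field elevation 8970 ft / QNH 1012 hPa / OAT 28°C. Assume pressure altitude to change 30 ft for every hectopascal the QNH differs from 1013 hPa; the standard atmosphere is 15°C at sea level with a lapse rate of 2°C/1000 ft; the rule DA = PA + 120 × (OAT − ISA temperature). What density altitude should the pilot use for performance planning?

12720 ft

Pressure altitude = 8970 + (1013 − 1012) × 30 = 8970 + (+30) = 9000 ft.
ISA temperature at 9000 ft = 15 − 2 × (9000/1000) = -3°C.
ISA deviation = 28 − (-3) = +31°C.
Density altitude = 9000 + 120 × (31) = 12720 ft.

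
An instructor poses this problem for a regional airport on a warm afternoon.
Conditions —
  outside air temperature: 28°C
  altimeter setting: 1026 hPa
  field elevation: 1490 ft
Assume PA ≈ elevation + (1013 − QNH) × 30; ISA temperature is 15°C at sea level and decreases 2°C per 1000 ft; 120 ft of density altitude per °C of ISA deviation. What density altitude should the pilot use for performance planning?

Pressure altitude = 1490 + (1013 − 1026) × 30 = 1490 + (-390) = 1100 ft.
ISA temperature at 1100 ft = 15 − 2 × (1100/1000) = 12.8°C.
ISA deviation = 28 − 12.8 = +15.2°C.
Density altitude = 1100 + 120 × (15.2) = 2924 ft.

2924 ft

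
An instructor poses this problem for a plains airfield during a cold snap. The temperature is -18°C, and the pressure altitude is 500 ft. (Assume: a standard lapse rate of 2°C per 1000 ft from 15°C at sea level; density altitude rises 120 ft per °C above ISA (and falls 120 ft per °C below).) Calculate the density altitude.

ISA temperature at 500 ft = 15 − 2 × (500/1000) = 14°C.
ISA deviation = -18 − 14 = -32°C.
Density altitude = 500 + 120 × (-32) = 500 + (-3840) = -3340 ft.

-3340 ft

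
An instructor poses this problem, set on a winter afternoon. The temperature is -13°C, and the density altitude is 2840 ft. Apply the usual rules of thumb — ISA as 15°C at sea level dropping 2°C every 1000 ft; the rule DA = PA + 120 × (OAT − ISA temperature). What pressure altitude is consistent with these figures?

DA = PA + 120 × (OAT − (15 − 2·PA/1000)) = PA + 120·OAT − 1800 + 0.24·PA = 1.24·PA + 120·OAT − 1800.
So 1.24·PA = 2840 − 120 × (-13) + 1800 = 6200.
PA = 6200 / 1.24 = 5000 ft.

5000 ft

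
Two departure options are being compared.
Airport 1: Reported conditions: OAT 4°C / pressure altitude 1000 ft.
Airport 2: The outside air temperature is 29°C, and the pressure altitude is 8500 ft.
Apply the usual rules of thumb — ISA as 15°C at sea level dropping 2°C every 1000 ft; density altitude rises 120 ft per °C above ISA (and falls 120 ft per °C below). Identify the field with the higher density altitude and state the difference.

Airport 1: ISA temp = 13°C, deviation -9°C, DA = 1000 + 120 × (-9) = -80 ft.
Airport 2: ISA temp = -2°C, deviation +31°C, DA = 8500 + 120 × 31 = 12220 ft.
Airport 2 is higher by 12220 − (-80) = 12300 ft.

Airport 2 by 12300 ft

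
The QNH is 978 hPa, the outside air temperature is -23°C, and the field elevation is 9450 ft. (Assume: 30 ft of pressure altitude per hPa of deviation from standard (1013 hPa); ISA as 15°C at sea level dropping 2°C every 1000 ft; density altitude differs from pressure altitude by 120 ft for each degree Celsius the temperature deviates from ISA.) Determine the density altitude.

Pressure altitude = 9450 + (1013 − 978) × 30 = 9450 + (+1050) = 10500 ft.
ISA temperature at 10500 ft = 15 − 2 × (10500/1000) = -6°C.
ISA deviation = -23 − (-6) = -17°C.
Density altitude = 10500 + 120 × (-17) = 8460 ft.

8460 ft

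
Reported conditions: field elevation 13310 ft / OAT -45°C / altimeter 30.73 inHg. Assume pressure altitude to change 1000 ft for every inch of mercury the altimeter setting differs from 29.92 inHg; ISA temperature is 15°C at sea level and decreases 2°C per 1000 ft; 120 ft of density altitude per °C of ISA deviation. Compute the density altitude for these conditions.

8300 ft

Pressure altitude = 13310 + (29.92 − 30.73) × 1000 = 13310 + (-810) = 12500 ft.
ISA temperature at 12500 ft = 15 − 2 × (12500/1000) = -10°C.
ISA deviation = -45 − (-10) = -35°C.
Density altitude = 12500 + 120 × (-35) = 8300 ft.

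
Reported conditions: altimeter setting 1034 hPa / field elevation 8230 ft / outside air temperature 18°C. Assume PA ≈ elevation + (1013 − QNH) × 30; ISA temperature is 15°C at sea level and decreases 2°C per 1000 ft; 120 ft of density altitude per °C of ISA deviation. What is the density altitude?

Pressure altitude = 8230 + (1013 − 1034) × 30 = 8230 + (-630) = 7600 ft.
ISA temperature at 7600 ft = 15 − 2 × (7600/1000) = -0.2°C.
ISA deviation = 18 − (-0.2) = +18.2°C.
Density altitude = 7600 + 120 × (18.2) = 9784 ft.

9784 ft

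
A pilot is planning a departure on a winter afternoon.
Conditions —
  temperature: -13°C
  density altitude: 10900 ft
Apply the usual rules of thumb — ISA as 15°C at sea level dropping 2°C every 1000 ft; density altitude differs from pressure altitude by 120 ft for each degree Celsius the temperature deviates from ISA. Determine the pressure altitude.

11500 ft

DA = PA + 120 × (OAT − (15 − 2·PA/1000)) = PA + 120·OAT − 1800 + 0.24·PA = 1.24·PA + 120·OAT − 1800.
So 1.24·PA = 10900 − 120 × (-13) + 1800 = 14260.
PA = 14260 / 1.24 = 11500 ft.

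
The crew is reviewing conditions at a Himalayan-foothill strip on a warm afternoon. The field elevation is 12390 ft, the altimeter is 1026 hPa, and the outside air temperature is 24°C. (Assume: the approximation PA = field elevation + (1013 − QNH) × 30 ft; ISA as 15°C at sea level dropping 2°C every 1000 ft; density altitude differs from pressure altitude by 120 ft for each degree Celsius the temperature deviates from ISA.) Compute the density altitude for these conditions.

15960 ft

Pressure altitude = 12390 + (1013 − 1026) × 30 = 12390 + (-390) = 12000 ft.
ISA temperature at 12000 ft = 15 − 2 × (12000/1000) = -9°C.
ISA deviation = 24 − (-9) = +33°C.
Density altitude = 12000 + 120 × (33) = 15960 ft.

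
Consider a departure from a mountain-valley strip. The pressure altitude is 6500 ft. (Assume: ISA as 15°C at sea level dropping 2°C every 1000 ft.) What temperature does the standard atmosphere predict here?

ISA temperature = 15 − 2 × (6500/1000) = 15 − 13 = 2°C.

2°C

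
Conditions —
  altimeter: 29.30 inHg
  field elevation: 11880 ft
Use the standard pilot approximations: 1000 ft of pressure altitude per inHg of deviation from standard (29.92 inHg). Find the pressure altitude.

12500 ft

Pressure correction = (29.92 − 29.30) × 1000 = +620 ft.
Pressure altitude = 11880 + (+620) = 12500 ft.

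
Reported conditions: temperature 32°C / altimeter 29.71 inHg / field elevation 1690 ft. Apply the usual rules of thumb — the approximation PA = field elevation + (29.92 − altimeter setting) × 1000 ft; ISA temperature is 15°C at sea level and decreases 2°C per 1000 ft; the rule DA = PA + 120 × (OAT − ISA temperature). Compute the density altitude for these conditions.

4396 ft

Pressure altitude = 1690 + (29.92 − 29.71) × 1000 = 1690 + (+210) = 1900 ft.
ISA temperature at 1900 ft = 15 − 2 × (1900/1000) = 11.2°C.
ISA deviation = 32 − 11.2 = +20.8°C.
Density altitude = 1900 + 120 × (20.8) = 4396 ft.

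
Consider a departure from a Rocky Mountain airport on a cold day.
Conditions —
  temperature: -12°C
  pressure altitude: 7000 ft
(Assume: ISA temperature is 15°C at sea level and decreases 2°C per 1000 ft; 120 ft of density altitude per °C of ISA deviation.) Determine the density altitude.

ISA temperature at 7000 ft = 15 − 2 × (7000/1000) = 1°C.
ISA deviation = -12 − 1 = -13°C.
Density altitude = 7000 + 120 × (-13) = 7000 + (-1560) = 5440 ft.

5440 ft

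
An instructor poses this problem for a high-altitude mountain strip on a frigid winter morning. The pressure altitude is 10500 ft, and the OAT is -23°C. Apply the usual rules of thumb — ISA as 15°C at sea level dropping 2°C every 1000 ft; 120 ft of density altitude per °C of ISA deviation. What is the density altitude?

8460 ft

ISA temperature at 10500 ft = 15 − 2 × (10500/1000) = -6°C.
ISA deviation = -23 − (-6) = -17°C.
Density altitude = 10500 + 120 × (-17) = 10500 + (-2040) = 8460 ft.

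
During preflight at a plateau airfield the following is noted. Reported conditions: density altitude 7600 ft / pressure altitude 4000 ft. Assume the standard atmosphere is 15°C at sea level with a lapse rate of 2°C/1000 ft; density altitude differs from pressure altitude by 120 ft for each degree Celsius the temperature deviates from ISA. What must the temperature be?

Density altitude − pressure altitude = 7600 − 4000 = +3600 ft.
At 120 ft/°C that is an ISA deviation of 3600/120 = +30°C.
ISA temperature at 4000 ft = 15 − 2 × (4000/1000) = 7°C.
OAT = ISA + deviation = 7 + (+30) = 37°C.

37°C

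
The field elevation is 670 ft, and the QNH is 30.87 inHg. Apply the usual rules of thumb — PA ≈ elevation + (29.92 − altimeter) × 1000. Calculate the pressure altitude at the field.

Pressure correction = (29.92 − 30.87) × 1000 = -950 ft.
Pressure altitude = 670 + (-950) = -280 ft.

-280 ft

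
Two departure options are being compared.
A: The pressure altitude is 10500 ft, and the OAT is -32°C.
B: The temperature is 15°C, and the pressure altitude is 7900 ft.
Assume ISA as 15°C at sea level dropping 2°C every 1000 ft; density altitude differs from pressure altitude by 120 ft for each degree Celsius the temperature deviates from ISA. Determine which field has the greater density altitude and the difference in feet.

B by 2416 ft

A: ISA temp = -6°C, deviation -26°C, DA = 10500 + 120 × (-26) = 7380 ft.
B: ISA temp = -0.8°C, deviation +15.8°C, DA = 7900 + 120 × 15.8 = 9796 ft.
B is higher by 9796 − 7380 = 2416 ft.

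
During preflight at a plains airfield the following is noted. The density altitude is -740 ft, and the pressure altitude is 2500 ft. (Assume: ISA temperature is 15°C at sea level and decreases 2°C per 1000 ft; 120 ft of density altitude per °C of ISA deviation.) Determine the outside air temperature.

-17°C

Density altitude − pressure altitude = -740 − 2500 = -3240 ft.
At 120 ft/°C that is an ISA deviation of -3240/120 = -27°C.
ISA temperature at 2500 ft = 15 − 2 × (2500/1000) = 10°C.
OAT = ISA + deviation = 10 + (-27) = -17°C.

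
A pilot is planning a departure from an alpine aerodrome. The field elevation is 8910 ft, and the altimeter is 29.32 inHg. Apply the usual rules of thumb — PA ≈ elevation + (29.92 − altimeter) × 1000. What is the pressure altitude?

Pressure correction = (29.92 − 29.32) × 1000 = +600 ft.
Pressure altitude = 8910 + (+600) = 9510 ft.

9510 ft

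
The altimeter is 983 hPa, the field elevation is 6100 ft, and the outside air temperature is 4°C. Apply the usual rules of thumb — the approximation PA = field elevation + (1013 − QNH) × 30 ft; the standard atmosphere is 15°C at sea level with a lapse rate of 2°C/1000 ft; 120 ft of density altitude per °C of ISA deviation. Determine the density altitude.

7360 ft

Pressure altitude = 6100 + (1013 − 983) × 30 = 6100 + (+900) = 7000 ft.
ISA temperature at 7000 ft = 15 − 2 × (7000/1000) = 1°C.
ISA deviation = 4 − 1 = +3°C.
Density altitude = 7000 + 120 × (3) = 7360 ft.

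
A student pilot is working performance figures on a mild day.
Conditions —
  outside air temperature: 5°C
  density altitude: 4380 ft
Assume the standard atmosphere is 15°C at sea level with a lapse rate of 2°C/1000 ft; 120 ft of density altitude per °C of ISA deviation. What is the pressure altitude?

DA = PA + 120 × (OAT − (15 − 2·PA/1000)) = PA + 120·OAT − 1800 + 0.24·PA = 1.24·PA + 120·OAT − 1800.
So 1.24·PA = 4380 − 120 × 5 + 1800 = 5580.
PA = 5580 / 1.24 = 4500 ft.

4500 ft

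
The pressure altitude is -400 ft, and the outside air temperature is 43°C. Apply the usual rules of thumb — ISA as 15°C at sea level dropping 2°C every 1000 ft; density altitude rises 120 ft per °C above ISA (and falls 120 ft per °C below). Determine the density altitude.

ISA temperature at -400 ft = 15 − 2 × (-400/1000) = 15.8°C.
ISA deviation = 43 − 15.8 = +27.2°C.
Density altitude = -400 + 120 × (27.2) = -400 + (+3264) = 2864 ft.

2864 ft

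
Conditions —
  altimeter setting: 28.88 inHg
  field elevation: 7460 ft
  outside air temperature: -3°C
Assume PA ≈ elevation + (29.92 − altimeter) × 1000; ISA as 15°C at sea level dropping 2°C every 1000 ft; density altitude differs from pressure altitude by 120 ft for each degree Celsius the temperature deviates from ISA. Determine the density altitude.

Pressure altitude = 7460 + (29.92 − 28.88) × 1000 = 7460 + (+1040) = 8500 ft.
ISA temperature at 8500 ft = 15 − 2 × (8500/1000) = -2°C.
ISA deviation = -3 − (-2) = -1°C.
Density altitude = 8500 + 120 × (-1) = 8380 ft.

8380 ft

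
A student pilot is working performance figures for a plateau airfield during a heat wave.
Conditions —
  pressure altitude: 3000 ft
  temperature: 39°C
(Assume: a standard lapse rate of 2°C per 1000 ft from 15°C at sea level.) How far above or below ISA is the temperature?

ISA+30°C

ISA temperature at 3000 ft = 15 − 2 × (3000/1000) = 9°C.
Deviation = OAT − ISA = 39 − 9 = +30°C.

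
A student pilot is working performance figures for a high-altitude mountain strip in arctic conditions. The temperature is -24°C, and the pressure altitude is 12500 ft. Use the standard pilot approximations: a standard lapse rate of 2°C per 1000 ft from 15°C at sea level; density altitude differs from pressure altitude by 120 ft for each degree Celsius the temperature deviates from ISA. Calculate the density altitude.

ISA temperature at 12500 ft = 15 − 2 × (12500/1000) = -10°C.
ISA deviation = -24 − (-10) = -14°C.
Density altitude = 12500 + 120 × (-14) = 12500 + (-1680) = 10820 ft.

10820 ft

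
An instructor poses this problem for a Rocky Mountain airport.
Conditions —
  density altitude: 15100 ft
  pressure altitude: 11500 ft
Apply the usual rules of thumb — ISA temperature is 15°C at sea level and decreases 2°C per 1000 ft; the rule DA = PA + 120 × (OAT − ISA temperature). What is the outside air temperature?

Density altitude − pressure altitude = 15100 − 11500 = +3600 ft.
At 120 ft/°C that is an ISA deviation of 3600/120 = +30°C.
ISA temperature at 11500 ft = 15 − 2 × (11500/1000) = -8°C.
OAT = ISA + deviation = -8 + (+30) = 22°C.

22°C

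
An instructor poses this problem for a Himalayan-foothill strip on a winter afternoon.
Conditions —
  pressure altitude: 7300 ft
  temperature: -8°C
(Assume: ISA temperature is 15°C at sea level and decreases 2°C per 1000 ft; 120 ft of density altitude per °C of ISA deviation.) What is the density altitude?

ISA temperature at 7300 ft = 15 − 2 × (7300/1000) = 0.4°C.
ISA deviation = -8 − 0.4 = -8.4°C.
Density altitude = 7300 + 120 × (-8.4) = 7300 + (-1008) = 6292 ft.

6292 ft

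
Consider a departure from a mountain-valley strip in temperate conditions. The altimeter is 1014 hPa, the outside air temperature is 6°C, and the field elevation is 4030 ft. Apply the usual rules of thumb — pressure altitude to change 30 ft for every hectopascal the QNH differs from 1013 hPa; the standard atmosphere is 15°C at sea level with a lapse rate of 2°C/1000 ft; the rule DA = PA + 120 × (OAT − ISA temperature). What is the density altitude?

3880 ft

Pressure altitude = 4030 + (1013 − 1014) × 30 = 4030 + (-30) = 4000 ft.
ISA temperature at 4000 ft = 15 − 2 × (4000/1000) = 7°C.
ISA deviation = 6 − 7 = -1°C.
Density altitude = 4000 + 120 × (-1) = 3880 ft.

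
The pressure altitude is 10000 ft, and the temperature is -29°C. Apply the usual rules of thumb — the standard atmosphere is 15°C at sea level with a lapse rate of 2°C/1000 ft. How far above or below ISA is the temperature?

ISA-24°C

ISA temperature at 10000 ft = 15 − 2 × (10000/1000) = -5°C.
Deviation = OAT − ISA = -29 − (-5) = -24°C.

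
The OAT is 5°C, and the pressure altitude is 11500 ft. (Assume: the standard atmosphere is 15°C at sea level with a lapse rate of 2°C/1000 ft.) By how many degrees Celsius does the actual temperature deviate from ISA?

ISA temperature at 11500 ft = 15 − 2 × (11500/1000) = -8°C.
Deviation = OAT − ISA = 5 − (-8) = +13°C.

ISA+13°C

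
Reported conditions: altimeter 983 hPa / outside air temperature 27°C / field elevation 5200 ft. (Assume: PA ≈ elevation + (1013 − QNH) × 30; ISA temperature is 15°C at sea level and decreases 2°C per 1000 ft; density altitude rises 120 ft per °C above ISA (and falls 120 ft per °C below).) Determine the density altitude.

9004 ft

Pressure altitude = 5200 + (1013 − 983) × 30 = 5200 + (+900) = 6100 ft.
ISA temperature at 6100 ft = 15 − 2 × (6100/1000) = 2.8°C.
ISA deviation = 27 − 2.8 = +24.2°C.
Density altitude = 6100 + 120 × (24.2) = 9004 ft.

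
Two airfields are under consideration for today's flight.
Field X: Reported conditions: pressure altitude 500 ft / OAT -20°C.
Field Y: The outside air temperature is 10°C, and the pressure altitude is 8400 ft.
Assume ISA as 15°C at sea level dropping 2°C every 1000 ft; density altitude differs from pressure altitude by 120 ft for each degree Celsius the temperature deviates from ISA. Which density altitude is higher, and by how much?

Field X: ISA temp = 14°C, deviation -34°C, DA = 500 + 120 × (-34) = -3580 ft.
Field Y: ISA temp = -1.8°C, deviation +11.8°C, DA = 8400 + 120 × 11.8 = 9816 ft.
Field Y is higher by 9816 − (-3580) = 13396 ft.

Field Y by 13396 ft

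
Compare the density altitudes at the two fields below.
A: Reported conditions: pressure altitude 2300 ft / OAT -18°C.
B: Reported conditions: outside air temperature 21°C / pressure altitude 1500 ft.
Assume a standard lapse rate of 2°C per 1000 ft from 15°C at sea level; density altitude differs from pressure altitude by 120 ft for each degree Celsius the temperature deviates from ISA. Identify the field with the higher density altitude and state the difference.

A: ISA temp = 10.4°C, deviation -28.4°C, DA = 2300 + 120 × (-28.4) = -1108 ft.
B: ISA temp = 12°C, deviation +9°C, DA = 1500 + 120 × 9 = 2580 ft.
B is higher by 2580 − (-1108) = 3688 ft.

B by 3688 ft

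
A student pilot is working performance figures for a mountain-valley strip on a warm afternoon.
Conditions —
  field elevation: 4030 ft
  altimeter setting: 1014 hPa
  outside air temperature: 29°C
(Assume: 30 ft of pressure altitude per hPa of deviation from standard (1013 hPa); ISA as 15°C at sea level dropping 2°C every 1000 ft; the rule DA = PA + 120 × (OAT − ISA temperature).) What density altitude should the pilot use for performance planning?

6640 ft

Pressure altitude = 4030 + (1013 − 1014) × 30 = 4030 + (-30) = 4000 ft.
ISA temperature at 4000 ft = 15 − 2 × (4000/1000) = 7°C.
ISA deviation = 29 − 7 = +22°C.
Density altitude = 4000 + 120 × (22) = 6640 ft.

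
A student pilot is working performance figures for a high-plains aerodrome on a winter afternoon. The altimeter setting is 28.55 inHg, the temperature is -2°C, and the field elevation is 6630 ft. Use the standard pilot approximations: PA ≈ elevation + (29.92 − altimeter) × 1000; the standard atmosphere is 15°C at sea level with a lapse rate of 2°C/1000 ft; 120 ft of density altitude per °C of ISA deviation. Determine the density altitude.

Pressure altitude = 6630 + (29.92 − 28.55) × 1000 = 6630 + (+1370) = 8000 ft.
ISA temperature at 8000 ft = 15 − 2 × (8000/1000) = -1°C.
ISA deviation = -2 − (-1) = -1°C.
Density altitude = 8000 + 120 × (-1) = 7880 ft.

7880 ft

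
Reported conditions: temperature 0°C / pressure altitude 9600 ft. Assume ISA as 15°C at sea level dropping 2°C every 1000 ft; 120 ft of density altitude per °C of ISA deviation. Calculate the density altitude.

10104 ft

ISA temperature at 9600 ft = 15 − 2 × (9600/1000) = -4.2°C.
ISA deviation = 0 − (-4.2) = +4.2°C.
Density altitude = 9600 + 120 × (4.2) = 9600 + (+504) = 10104 ft.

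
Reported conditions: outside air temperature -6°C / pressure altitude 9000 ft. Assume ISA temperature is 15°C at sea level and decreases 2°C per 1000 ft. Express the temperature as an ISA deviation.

ISA-3°C

ISA temperature at 9000 ft = 15 − 2 × (9000/1000) = -3°C.
Deviation = OAT − ISA = -6 − (-3) = -3°C.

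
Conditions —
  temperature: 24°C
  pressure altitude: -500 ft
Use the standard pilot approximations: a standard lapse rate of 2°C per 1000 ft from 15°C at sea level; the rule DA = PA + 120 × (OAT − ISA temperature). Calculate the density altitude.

ISA temperature at -500 ft = 15 − 2 × (-500/1000) = 16°C.
ISA deviation = 24 − 16 = +8°C.
Density altitude = -500 + 120 × (8) = -500 + (+960) = 460 ft.

460 ft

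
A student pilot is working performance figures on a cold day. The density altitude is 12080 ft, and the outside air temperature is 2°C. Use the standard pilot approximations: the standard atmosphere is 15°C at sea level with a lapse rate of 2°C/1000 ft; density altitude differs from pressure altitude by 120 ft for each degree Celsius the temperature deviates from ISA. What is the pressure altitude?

DA = PA + 120 × (OAT − (15 − 2·PA/1000)) = PA + 120·OAT − 1800 + 0.24·PA = 1.24·PA + 120·OAT − 1800.
So 1.24·PA = 12080 − 120 × 2 + 1800 = 13640.
PA = 13640 / 1.24 = 11000 ft.

11000 ft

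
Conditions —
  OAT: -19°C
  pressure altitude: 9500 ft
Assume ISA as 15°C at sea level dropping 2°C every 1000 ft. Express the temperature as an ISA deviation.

ISA-15°C

ISA temperature at 9500 ft = 15 − 2 × (9500/1000) = -4°C.
Deviation = OAT − ISA = -19 − (-4) = -15°C.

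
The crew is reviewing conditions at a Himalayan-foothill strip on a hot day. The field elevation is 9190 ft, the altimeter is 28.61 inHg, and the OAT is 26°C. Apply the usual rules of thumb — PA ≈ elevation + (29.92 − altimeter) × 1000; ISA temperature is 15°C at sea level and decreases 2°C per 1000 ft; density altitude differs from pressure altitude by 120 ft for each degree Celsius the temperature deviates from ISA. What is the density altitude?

14340 ft

Pressure altitude = 9190 + (29.92 − 28.61) × 1000 = 9190 + (+1310) = 10500 ft.
ISA temperature at 10500 ft = 15 − 2 × (10500/1000) = -6°C.
ISA deviation = 26 − (-6) = +32°C.
Density altitude = 10500 + 120 × (32) = 14340 ft.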